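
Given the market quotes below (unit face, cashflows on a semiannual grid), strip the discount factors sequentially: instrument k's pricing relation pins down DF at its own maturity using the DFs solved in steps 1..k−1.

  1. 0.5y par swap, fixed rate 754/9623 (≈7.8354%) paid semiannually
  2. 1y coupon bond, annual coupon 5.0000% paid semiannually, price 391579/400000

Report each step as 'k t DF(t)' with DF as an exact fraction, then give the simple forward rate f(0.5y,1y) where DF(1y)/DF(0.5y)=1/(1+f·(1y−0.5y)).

step 1 [0.5y] swap r/2=377/9623: DF=(1 − 377/9623·(0))/(1+377/9623) = 9623/10000 ≈ 0.962300
step 2 [1y] bond c/2=1/40: DF=(391579/400000 − 1/40·(0.962300))/(1+1/40) = 2329/2500 ≈ 0.931600

1 1/2 9623/10000
2 1 2329/2500
f(0.5y,1y) = ((9623/10000)/(2329/2500) − 1)/(1/2) = 307/4658 ≈ 6.5908%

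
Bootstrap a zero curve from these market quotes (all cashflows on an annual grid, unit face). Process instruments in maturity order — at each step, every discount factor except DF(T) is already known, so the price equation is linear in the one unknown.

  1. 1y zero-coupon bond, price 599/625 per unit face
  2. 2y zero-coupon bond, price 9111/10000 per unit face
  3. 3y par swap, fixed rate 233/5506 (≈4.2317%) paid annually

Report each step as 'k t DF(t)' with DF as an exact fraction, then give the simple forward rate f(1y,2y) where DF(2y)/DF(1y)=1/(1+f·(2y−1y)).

step 1 [1y] zero: DF = P = 599/625 ≈ 0.958400
step 2 [2y] zero: DF = P = 9111/10000 ≈ 0.911100
step 3 [3y] swap r/1=233/5506: DF=(1 − 233/5506·(0.958400+0.911100))/(1+233/5506) = 1767/2000 ≈ 0.883500

1 1 599/625
2 2 9111/10000
3 3 1767/2000
f(1y,2y) = ((599/625)/(9111/10000) − 1)/(1) = 473/9111 ≈ 5.1915%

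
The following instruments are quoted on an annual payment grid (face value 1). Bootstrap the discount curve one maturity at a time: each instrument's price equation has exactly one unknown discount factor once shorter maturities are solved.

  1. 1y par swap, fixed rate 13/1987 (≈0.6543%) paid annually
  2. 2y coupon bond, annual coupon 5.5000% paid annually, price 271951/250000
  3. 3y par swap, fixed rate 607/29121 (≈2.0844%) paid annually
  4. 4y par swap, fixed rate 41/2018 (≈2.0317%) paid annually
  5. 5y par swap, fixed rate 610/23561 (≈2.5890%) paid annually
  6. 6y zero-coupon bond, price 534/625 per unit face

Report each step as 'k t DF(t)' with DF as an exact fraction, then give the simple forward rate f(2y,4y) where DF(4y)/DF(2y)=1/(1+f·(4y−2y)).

1 1 1987/2000
2 2 9793/10000
3 3 9393/10000
4 4 9221/10000
5 5 439/500
6 6 534/625
f(2y,4y) = ((9793/10000)/(9221/10000) − 1)/(2) = 286/9221 ≈ 3.1016%

step 1 [1y] swap r/1=13/1987: DF=(1 − 13/1987·(0))/(1+13/1987) = 1987/2000 ≈ 0.993500
step 2 [2y] bond c/1=11/200: DF=(271951/250000 − 11/200·(0.993500))/(1+11/200) = 9793/10000 ≈ 0.979300
step 3 [3y] swap r/1=607/29121: DF=(1 − 607/29121·(0.993500+0.979300))/(1+607/29121) = 9393/10000 ≈ 0.939300
step 4 [4y] swap r/1=41/2018: DF=(1 − 41/2018·(0.993500+0.979300+0.939300))/(1+41/2018) = 9221/10000 ≈ 0.922100
step 5 [5y] swap r/1=610/23561: DF=(1 − 610/23561·(0.993500+0.979300+0.939300+0.922100))/(1+610/23561) = 439/500 ≈ 0.878000
step 6 [6y] zero: DF = P = 534/625 ≈ 0.854400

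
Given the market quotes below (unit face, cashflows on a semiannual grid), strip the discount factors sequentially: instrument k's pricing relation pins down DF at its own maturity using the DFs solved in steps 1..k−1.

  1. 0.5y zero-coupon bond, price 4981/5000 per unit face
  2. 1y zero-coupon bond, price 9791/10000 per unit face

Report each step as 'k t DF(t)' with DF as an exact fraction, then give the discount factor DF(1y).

1 1/2 4981/5000
2 1 9791/10000
DF(1y) = 9791/10000 ≈ 0.979100

step 1 [0.5y] zero: DF = P = 4981/5000 ≈ 0.996200
step 2 [1y] zero: DF = P = 9791/10000 ≈ 0.979100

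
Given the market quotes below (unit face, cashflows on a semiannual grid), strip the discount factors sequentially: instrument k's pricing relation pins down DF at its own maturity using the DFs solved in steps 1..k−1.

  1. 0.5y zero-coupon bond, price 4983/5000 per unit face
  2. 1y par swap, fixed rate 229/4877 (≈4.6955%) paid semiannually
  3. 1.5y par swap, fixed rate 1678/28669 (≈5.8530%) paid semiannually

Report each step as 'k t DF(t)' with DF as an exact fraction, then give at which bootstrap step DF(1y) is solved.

1 1/2 4983/5000
2 1 4771/5000
3 3/2 9161/10000
DF(1y) is solved at step 2

step 1 [0.5y] zero: DF = P = 4983/5000 ≈ 0.996600
step 2 [1y] swap r/2=229/9754: DF=(1 − 229/9754·(0.996600))/(1+229/9754) = 4771/5000 ≈ 0.954200
step 3 [1.5y] swap r/2=839/28669: DF=(1 − 839/28669·(0.996600+0.954200))/(1+839/28669) = 9161/10000 ≈ 0.916100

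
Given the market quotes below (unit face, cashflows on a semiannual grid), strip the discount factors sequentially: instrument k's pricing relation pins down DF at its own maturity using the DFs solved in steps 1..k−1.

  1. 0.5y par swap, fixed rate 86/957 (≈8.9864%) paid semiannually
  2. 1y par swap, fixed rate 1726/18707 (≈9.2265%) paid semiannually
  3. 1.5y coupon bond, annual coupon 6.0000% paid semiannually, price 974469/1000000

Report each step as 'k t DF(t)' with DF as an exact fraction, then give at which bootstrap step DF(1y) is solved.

step 1 [0.5y] swap r/2=43/957: DF=(1 − 43/957·(0))/(1+43/957) = 957/1000 ≈ 0.957000
step 2 [1y] swap r/2=863/18707: DF=(1 − 863/18707·(0.957000))/(1+863/18707) = 9137/10000 ≈ 0.913700
step 3 [1.5y] bond c/2=3/100: DF=(974469/1000000 − 3/100·(0.957000+0.913700))/(1+3/100) = 2229/2500 ≈ 0.891600

1 1/2 957/1000
2 1 9137/10000
3 3/2 2229/2500
DF(1y) is solved at step 2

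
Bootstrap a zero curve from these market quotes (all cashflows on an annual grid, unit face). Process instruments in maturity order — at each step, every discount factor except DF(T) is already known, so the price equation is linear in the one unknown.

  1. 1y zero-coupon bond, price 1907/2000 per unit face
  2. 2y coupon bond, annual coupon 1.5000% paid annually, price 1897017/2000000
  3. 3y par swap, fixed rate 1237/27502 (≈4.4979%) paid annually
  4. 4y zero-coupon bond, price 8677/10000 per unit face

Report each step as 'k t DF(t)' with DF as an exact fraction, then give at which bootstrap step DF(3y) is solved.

1 1 1907/2000
2 2 2301/2500
3 3 8763/10000
4 4 8677/10000
DF(3y) is solved at step 3

step 1 [1y] zero: DF = P = 1907/2000 ≈ 0.953500
step 2 [2y] bond c/1=3/200: DF=(1897017/2000000 − 3/200·(0.953500))/(1+3/200) = 2301/2500 ≈ 0.920400
step 3 [3y] swap r/1=1237/27502: DF=(1 − 1237/27502·(0.953500+0.920400))/(1+1237/27502) = 8763/10000 ≈ 0.876300
step 4 [4y] zero: DF = P = 8677/10000 ≈ 0.867700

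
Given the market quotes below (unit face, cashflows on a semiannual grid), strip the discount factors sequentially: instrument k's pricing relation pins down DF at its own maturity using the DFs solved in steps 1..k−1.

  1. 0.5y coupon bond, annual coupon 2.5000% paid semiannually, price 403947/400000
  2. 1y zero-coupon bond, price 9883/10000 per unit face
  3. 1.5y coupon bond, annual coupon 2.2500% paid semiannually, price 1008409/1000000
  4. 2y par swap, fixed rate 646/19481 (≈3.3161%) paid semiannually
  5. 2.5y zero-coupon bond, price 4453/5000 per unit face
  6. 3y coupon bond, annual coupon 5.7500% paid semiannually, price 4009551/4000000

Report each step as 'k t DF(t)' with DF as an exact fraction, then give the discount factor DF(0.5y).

1 1/2 4987/5000
2 1 9883/10000
3 3/2 9751/10000
4 2 4677/5000
5 5/2 4453/5000
6 3 4203/5000
DF(0.5y) = 4987/5000 ≈ 0.997400

step 1 [0.5y] bond c/2=1/80: DF=(403947/400000 − 1/80·(0))/(1+1/80) = 4987/5000 ≈ 0.997400
step 2 [1y] zero: DF = P = 9883/10000 ≈ 0.988300
step 3 [1.5y] bond c/2=9/800: DF=(1008409/1000000 − 9/800·(0.997400+0.988300))/(1+9/800) = 9751/10000 ≈ 0.975100
step 4 [2y] swap r/2=323/19481: DF=(1 − 323/19481·(0.997400+0.988300+0.975100))/(1+323/19481) = 4677/5000 ≈ 0.935400
step 5 [2.5y] zero: DF = P = 4453/5000 ≈ 0.890600
step 6 [3y] bond c/2=23/800: DF=(4009551/4000000 − 23/800·(0.997400+0.988300+0.975100+0.935400+0.890600))/(1+23/800) = 4203/5000 ≈ 0.840600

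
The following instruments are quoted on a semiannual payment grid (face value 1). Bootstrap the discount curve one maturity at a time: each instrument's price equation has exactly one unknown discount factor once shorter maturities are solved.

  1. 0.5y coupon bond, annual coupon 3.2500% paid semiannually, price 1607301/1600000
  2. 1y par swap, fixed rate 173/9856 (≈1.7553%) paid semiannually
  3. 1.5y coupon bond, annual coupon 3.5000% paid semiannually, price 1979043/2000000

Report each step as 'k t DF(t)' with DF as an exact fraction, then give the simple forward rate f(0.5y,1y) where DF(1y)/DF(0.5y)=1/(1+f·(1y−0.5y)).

1 1/2 1977/2000
2 1 9827/10000
3 3/2 4693/5000
f(0.5y,1y) = ((1977/2000)/(9827/10000) − 1)/(1/2) = 116/9827 ≈ 1.1804%

step 1 [0.5y] bond c/2=13/800: DF=(1607301/1600000 − 13/800·(0))/(1+13/800) = 1977/2000 ≈ 0.988500
step 2 [1y] swap r/2=173/19712: DF=(1 − 173/19712·(0.988500))/(1+173/19712) = 9827/10000 ≈ 0.982700
step 3 [1.5y] bond c/2=7/400: DF=(1979043/2000000 − 7/400·(0.988500+0.982700))/(1+7/400) = 4693/5000 ≈ 0.938600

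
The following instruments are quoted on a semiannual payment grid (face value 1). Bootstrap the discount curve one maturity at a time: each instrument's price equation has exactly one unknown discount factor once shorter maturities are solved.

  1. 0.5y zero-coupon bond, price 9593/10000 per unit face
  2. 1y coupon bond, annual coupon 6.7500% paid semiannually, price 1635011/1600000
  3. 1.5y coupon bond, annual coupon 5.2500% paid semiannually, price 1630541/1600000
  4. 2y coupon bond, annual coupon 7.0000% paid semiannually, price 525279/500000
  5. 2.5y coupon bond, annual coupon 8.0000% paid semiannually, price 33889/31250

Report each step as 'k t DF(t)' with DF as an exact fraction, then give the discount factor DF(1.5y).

1 1/2 9593/10000
2 1 2393/2500
3 3/2 118/125
4 2 9183/10000
5 5/2 4487/5000
DF(1.5y) = 118/125 ≈ 0.944000

step 1 [0.5y] zero: DF = P = 9593/10000 ≈ 0.959300
step 2 [1y] bond c/2=27/800: DF=(1635011/1600000 − 27/800·(0.959300))/(1+27/800) = 2393/2500 ≈ 0.957200
step 3 [1.5y] bond c/2=21/800: DF=(1630541/1600000 − 21/800·(0.959300+0.957200))/(1+21/800) = 118/125 ≈ 0.944000
step 4 [2y] bond c/2=7/200: DF=(525279/500000 − 7/200·(0.959300+0.957200+0.944000))/(1+7/200) = 9183/10000 ≈ 0.918300
step 5 [2.5y] bond c/2=1/25: DF=(33889/31250 − 1/25·(0.959300+0.957200+0.944000+0.918300))/(1+1/25) = 4487/5000 ≈ 0.897400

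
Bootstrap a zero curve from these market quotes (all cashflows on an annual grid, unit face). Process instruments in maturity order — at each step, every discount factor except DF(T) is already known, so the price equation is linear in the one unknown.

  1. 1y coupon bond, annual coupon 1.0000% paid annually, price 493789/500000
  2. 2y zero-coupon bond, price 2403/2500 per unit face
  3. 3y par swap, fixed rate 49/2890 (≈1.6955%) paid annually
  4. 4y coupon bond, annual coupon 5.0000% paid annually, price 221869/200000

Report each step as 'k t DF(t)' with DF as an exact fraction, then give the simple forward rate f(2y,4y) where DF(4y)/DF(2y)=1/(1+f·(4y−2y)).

1 1 4889/5000
2 2 2403/2500
3 3 951/1000
4 4 9189/10000
f(2y,4y) = ((2403/2500)/(9189/10000) − 1)/(2) = 47/2042 ≈ 2.3017%

step 1 [1y] bond c/1=1/100: DF=(493789/500000 − 1/100·(0))/(1+1/100) = 4889/5000 ≈ 0.977800
step 2 [2y] zero: DF = P = 2403/2500 ≈ 0.961200
step 3 [3y] swap r/1=49/2890: DF=(1 − 49/2890·(0.977800+0.961200))/(1+49/2890) = 951/1000 ≈ 0.951000
step 4 [4y] bond c/1=1/20: DF=(221869/200000 − 1/20·(0.977800+0.961200+0.951000))/(1+1/20) = 9189/10000 ≈ 0.918900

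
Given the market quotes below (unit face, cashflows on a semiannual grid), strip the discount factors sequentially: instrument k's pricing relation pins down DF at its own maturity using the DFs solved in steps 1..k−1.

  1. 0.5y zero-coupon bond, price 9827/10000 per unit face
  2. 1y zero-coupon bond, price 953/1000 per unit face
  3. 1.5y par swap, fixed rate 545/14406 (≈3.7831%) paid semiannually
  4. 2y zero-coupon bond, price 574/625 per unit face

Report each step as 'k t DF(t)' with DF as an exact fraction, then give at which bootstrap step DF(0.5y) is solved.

step 1 [0.5y] zero: DF = P = 9827/10000 ≈ 0.982700
step 2 [1y] zero: DF = P = 953/1000 ≈ 0.953000
step 3 [1.5y] swap r/2=545/28812: DF=(1 − 545/28812·(0.982700+0.953000))/(1+545/28812) = 1891/2000 ≈ 0.945500
step 4 [2y] zero: DF = P = 574/625 ≈ 0.918400

1 1/2 9827/10000
2 1 953/1000
3 3/2 1891/2000
4 2 574/625
DF(0.5y) is solved at step 1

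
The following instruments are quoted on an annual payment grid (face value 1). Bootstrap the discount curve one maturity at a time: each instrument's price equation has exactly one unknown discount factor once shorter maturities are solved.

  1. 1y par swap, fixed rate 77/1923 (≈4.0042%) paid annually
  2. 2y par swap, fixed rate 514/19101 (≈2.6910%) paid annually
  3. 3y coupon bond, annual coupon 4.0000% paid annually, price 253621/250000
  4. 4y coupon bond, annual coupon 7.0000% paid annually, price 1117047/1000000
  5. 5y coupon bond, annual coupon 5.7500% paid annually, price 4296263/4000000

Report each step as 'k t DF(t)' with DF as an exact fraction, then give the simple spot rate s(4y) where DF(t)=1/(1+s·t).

step 1 [1y] swap r/1=77/1923: DF=(1 − 77/1923·(0))/(1+77/1923) = 1923/2000 ≈ 0.961500
step 2 [2y] swap r/1=514/19101: DF=(1 − 514/19101·(0.961500))/(1+514/19101) = 4743/5000 ≈ 0.948600
step 3 [3y] bond c/1=1/25: DF=(253621/250000 − 1/25·(0.961500+0.948600))/(1+1/25) = 451/500 ≈ 0.902000
step 4 [4y] bond c/1=7/100: DF=(1117047/1000000 − 7/100·(0.961500+0.948600+0.902000))/(1+7/100) = 43/50 ≈ 0.860000
step 5 [5y] bond c/1=23/400: DF=(4296263/4000000 − 23/400·(0.961500+0.948600+0.902000+0.860000))/(1+23/400) = 102/125 ≈ 0.816000

1 1 1923/2000
2 2 4743/5000
3 3 451/500
4 4 43/50
5 5 102/125
s(4y) = (1/(43/50) − 1)/(4) = 7/172 ≈ 4.0698%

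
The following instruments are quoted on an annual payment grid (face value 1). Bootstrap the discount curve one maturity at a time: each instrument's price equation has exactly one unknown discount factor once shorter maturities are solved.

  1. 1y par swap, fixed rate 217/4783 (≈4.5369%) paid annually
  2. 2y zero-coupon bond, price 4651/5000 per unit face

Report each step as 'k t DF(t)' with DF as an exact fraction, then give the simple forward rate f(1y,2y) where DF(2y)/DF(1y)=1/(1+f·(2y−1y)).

step 1 [1y] swap r/1=217/4783: DF=(1 − 217/4783·(0))/(1+217/4783) = 4783/5000 ≈ 0.956600
step 2 [2y] zero: DF = P = 4651/5000 ≈ 0.930200

1 1 4783/5000
2 2 4651/5000
f(1y,2y) = ((4783/5000)/(4651/5000) − 1)/(1) = 132/4651 ≈ 2.8381%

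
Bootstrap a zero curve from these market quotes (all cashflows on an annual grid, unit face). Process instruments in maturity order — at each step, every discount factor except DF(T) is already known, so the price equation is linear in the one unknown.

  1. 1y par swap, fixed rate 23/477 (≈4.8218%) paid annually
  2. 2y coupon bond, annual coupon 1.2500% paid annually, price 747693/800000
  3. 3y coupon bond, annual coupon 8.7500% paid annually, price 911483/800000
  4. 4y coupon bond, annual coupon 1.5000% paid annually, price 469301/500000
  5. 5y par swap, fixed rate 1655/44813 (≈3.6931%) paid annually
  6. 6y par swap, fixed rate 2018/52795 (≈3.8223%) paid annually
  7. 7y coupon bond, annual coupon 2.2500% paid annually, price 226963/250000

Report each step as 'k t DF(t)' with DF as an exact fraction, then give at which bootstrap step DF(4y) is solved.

step 1 [1y] swap r/1=23/477: DF=(1 − 23/477·(0))/(1+23/477) = 477/500 ≈ 0.954000
step 2 [2y] bond c/1=1/80: DF=(747693/800000 − 1/80·(0.954000))/(1+1/80) = 9113/10000 ≈ 0.911300
step 3 [3y] bond c/1=7/80: DF=(911483/800000 − 7/80·(0.954000+0.911300))/(1+7/80) = 561/625 ≈ 0.897600
step 4 [4y] bond c/1=3/200: DF=(469301/500000 − 3/200·(0.954000+0.911300+0.897600))/(1+3/200) = 8839/10000 ≈ 0.883900
step 5 [5y] swap r/1=1655/44813: DF=(1 − 1655/44813·(0.954000+0.911300+0.897600+0.883900))/(1+1655/44813) = 1669/2000 ≈ 0.834500
step 6 [6y] swap r/1=2018/52795: DF=(1 − 2018/52795·(0.954000+0.911300+0.897600+0.883900+0.834500))/(1+2018/52795) = 3991/5000 ≈ 0.798200
step 7 [7y] bond c/1=9/400: DF=(226963/250000 − 9/400·(0.954000+0.911300+0.897600+0.883900+0.834500+0.798200))/(1+9/400) = 7717/10000 ≈ 0.771700

1 1 477/500
2 2 9113/10000
3 3 561/625
4 4 8839/10000
5 5 1669/2000
6 6 3991/5000
7 7 7717/10000
DF(4y) is solved at step 4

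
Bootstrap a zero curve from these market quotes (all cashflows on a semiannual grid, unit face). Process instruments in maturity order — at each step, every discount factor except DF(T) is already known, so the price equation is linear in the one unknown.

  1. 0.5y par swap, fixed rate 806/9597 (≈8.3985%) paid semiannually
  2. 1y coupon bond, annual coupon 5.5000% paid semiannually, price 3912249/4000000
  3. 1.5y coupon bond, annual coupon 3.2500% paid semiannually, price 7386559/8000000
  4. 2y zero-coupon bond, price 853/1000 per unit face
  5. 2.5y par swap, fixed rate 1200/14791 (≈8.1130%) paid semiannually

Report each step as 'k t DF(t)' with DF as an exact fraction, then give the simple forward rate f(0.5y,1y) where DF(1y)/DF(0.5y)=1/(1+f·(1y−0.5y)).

1 1/2 9597/10000
2 1 4631/5000
3 3/2 549/625
4 2 853/1000
5 5/2 41/50
f(0.5y,1y) = ((9597/10000)/(4631/5000) − 1)/(1/2) = 335/4631 ≈ 7.2339%

step 1 [0.5y] swap r/2=403/9597: DF=(1 − 403/9597·(0))/(1+403/9597) = 9597/10000 ≈ 0.959700
step 2 [1y] bond c/2=11/400: DF=(3912249/4000000 − 11/400·(0.959700))/(1+11/400) = 4631/5000 ≈ 0.926200
step 3 [1.5y] bond c/2=13/800: DF=(7386559/8000000 − 13/800·(0.959700+0.926200))/(1+13/800) = 549/625 ≈ 0.878400
step 4 [2y] zero: DF = P = 853/1000 ≈ 0.853000
step 5 [2.5y] swap r/2=600/14791: DF=(1 − 600/14791·(0.959700+0.926200+0.878400+0.853000))/(1+600/14791) = 41/50 ≈ 0.820000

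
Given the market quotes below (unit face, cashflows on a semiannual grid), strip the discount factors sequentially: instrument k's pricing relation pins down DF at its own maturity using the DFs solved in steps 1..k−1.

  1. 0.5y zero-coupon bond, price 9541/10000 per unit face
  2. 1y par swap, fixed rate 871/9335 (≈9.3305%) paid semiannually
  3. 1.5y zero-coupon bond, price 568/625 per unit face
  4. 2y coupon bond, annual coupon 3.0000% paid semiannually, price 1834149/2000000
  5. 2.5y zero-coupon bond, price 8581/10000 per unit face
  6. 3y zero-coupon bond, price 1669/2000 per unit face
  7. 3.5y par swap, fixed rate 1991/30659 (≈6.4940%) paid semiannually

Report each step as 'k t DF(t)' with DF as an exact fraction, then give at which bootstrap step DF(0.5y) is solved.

1 1/2 9541/10000
2 1 9129/10000
3 3/2 568/625
4 2 69/80
5 5/2 8581/10000
6 3 1669/2000
7 7/2 8009/10000
DF(0.5y) is solved at step 1

step 1 [0.5y] zero: DF = P = 9541/10000 ≈ 0.954100
step 2 [1y] swap r/2=871/18670: DF=(1 − 871/18670·(0.954100))/(1+871/18670) = 9129/10000 ≈ 0.912900
step 3 [1.5y] zero: DF = P = 568/625 ≈ 0.908800
step 4 [2y] bond c/2=3/200: DF=(1834149/2000000 − 3/200·(0.954100+0.912900+0.908800))/(1+3/200) = 69/80 ≈ 0.862500
step 5 [2.5y] zero: DF = P = 8581/10000 ≈ 0.858100
step 6 [3y] zero: DF = P = 1669/2000 ≈ 0.834500
step 7 [3.5y] swap r/2=1991/61318: DF=(1 − 1991/61318·(0.954100+0.912900+0.908800+0.862500+0.858100+0.834500))/(1+1991/61318) = 8009/10000 ≈ 0.800900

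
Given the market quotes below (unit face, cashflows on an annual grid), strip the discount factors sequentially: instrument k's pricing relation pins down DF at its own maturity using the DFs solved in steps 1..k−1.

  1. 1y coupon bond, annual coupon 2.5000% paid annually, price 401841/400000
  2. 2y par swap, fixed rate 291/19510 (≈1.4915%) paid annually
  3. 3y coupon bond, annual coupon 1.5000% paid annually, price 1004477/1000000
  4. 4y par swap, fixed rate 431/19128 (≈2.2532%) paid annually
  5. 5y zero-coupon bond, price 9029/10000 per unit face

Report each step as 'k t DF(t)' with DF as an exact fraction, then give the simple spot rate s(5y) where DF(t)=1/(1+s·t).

step 1 [1y] bond c/1=1/40: DF=(401841/400000 − 1/40·(0))/(1+1/40) = 9801/10000 ≈ 0.980100
step 2 [2y] swap r/1=291/19510: DF=(1 − 291/19510·(0.980100))/(1+291/19510) = 9709/10000 ≈ 0.970900
step 3 [3y] bond c/1=3/200: DF=(1004477/1000000 − 3/200·(0.980100+0.970900))/(1+3/200) = 1201/1250 ≈ 0.960800
step 4 [4y] swap r/1=431/19128: DF=(1 − 431/19128·(0.980100+0.970900+0.960800))/(1+431/19128) = 4569/5000 ≈ 0.913800
step 5 [5y] zero: DF = P = 9029/10000 ≈ 0.902900

1 1 9801/10000
2 2 9709/10000
3 3 1201/1250
4 4 4569/5000
5 5 9029/10000
s(5y) = (1/(9029/10000) − 1)/(5) = 971/45145 ≈ 2.1508%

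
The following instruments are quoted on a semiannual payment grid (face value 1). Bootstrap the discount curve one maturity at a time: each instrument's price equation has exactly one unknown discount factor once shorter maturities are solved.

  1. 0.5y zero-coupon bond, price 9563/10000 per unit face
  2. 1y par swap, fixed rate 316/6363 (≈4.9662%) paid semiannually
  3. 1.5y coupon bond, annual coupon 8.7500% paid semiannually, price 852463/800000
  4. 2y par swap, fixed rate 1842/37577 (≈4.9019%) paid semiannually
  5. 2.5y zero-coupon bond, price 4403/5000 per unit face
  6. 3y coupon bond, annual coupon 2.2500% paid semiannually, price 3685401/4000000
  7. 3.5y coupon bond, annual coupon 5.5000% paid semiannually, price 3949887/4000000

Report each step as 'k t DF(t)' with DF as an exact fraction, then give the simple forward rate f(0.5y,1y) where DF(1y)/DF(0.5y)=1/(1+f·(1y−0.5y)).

1 1/2 9563/10000
2 1 4763/5000
3 3/2 9409/10000
4 2 9079/10000
5 5/2 4403/5000
6 3 1719/2000
7 7/2 8139/10000
f(0.5y,1y) = ((9563/10000)/(4763/5000) − 1)/(1/2) = 37/4763 ≈ 0.7768%

step 1 [0.5y] zero: DF = P = 9563/10000 ≈ 0.956300
step 2 [1y] swap r/2=158/6363: DF=(1 − 158/6363·(0.956300))/(1+158/6363) = 4763/5000 ≈ 0.952600
step 3 [1.5y] bond c/2=7/160: DF=(852463/800000 − 7/160·(0.956300+0.952600))/(1+7/160) = 9409/10000 ≈ 0.940900
step 4 [2y] swap r/2=921/37577: DF=(1 − 921/37577·(0.956300+0.952600+0.940900))/(1+921/37577) = 9079/10000 ≈ 0.907900
step 5 [2.5y] zero: DF = P = 4403/5000 ≈ 0.880600
step 6 [3y] bond c/2=9/800: DF=(3685401/4000000 − 9/800·(0.956300+0.952600+0.940900+0.907900+0.880600))/(1+9/800) = 1719/2000 ≈ 0.859500
step 7 [3.5y] bond c/2=11/400: DF=(3949887/4000000 − 11/400·(0.956300+0.952600+0.940900+0.907900+0.880600+0.859500))/(1+11/400) = 8139/10000 ≈ 0.813900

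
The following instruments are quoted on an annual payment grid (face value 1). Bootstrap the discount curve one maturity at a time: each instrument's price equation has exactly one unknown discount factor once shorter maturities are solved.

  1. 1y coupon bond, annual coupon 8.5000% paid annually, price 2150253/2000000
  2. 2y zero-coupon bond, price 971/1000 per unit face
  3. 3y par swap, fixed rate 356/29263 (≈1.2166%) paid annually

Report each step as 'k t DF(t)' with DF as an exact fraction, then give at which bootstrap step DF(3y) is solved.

1 1 9909/10000
2 2 971/1000
3 3 2411/2500
DF(3y) is solved at step 3

step 1 [1y] bond c/1=17/200: DF=(2150253/2000000 − 17/200·(0))/(1+17/200) = 9909/10000 ≈ 0.990900
step 2 [2y] zero: DF = P = 971/1000 ≈ 0.971000
step 3 [3y] swap r/1=356/29263: DF=(1 − 356/29263·(0.990900+0.971000))/(1+356/29263) = 2411/2500 ≈ 0.964400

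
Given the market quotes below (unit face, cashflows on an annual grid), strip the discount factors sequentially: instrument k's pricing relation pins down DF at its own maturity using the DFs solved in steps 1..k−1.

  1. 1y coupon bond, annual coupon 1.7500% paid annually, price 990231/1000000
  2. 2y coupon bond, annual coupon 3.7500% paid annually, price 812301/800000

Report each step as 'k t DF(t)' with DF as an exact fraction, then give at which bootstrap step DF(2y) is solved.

step 1 [1y] bond c/1=7/400: DF=(990231/1000000 − 7/400·(0))/(1+7/400) = 2433/2500 ≈ 0.973200
step 2 [2y] bond c/1=3/80: DF=(812301/800000 − 3/80·(0.973200))/(1+3/80) = 1887/2000 ≈ 0.943500

1 1 2433/2500
2 2 1887/2000
DF(2y) is solved at step 2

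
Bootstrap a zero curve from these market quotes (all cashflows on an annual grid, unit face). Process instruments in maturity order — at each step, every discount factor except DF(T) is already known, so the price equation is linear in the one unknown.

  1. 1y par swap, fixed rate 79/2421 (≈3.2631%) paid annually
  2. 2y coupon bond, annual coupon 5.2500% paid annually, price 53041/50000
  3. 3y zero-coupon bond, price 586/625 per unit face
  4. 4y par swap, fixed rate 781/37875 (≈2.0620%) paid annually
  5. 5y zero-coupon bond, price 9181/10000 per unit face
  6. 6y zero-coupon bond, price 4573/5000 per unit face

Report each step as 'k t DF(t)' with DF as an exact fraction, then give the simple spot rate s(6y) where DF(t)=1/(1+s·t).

step 1 [1y] swap r/1=79/2421: DF=(1 − 79/2421·(0))/(1+79/2421) = 2421/2500 ≈ 0.968400
step 2 [2y] bond c/1=21/400: DF=(53041/50000 − 21/400·(0.968400))/(1+21/400) = 2399/2500 ≈ 0.959600
step 3 [3y] zero: DF = P = 586/625 ≈ 0.937600
step 4 [4y] swap r/1=781/37875: DF=(1 − 781/37875·(0.968400+0.959600+0.937600))/(1+781/37875) = 9219/10000 ≈ 0.921900
step 5 [5y] zero: DF = P = 9181/10000 ≈ 0.918100
step 6 [6y] zero: DF = P = 4573/5000 ≈ 0.914600

1 1 2421/2500
2 2 2399/2500
3 3 586/625
4 4 9219/10000
5 5 9181/10000
6 6 4573/5000
s(6y) = (1/(4573/5000) − 1)/(6) = 427/27438 ≈ 1.5562%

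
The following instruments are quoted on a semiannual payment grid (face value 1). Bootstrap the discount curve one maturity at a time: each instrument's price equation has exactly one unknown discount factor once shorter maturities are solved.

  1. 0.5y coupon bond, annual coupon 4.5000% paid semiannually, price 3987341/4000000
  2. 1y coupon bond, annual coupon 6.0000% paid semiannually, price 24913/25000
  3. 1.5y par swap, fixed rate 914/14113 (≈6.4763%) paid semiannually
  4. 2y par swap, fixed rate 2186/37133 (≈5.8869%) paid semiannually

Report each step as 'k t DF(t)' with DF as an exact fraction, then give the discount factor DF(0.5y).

step 1 [0.5y] bond c/2=9/400: DF=(3987341/4000000 − 9/400·(0))/(1+9/400) = 9749/10000 ≈ 0.974900
step 2 [1y] bond c/2=3/100: DF=(24913/25000 − 3/100·(0.974900))/(1+3/100) = 9391/10000 ≈ 0.939100
step 3 [1.5y] swap r/2=457/14113: DF=(1 − 457/14113·(0.974900+0.939100))/(1+457/14113) = 4543/5000 ≈ 0.908600
step 4 [2y] swap r/2=1093/37133: DF=(1 − 1093/37133·(0.974900+0.939100+0.908600))/(1+1093/37133) = 8907/10000 ≈ 0.890700

1 1/2 9749/10000
2 1 9391/10000
3 3/2 4543/5000
4 2 8907/10000
DF(0.5y) = 9749/10000 ≈ 0.974900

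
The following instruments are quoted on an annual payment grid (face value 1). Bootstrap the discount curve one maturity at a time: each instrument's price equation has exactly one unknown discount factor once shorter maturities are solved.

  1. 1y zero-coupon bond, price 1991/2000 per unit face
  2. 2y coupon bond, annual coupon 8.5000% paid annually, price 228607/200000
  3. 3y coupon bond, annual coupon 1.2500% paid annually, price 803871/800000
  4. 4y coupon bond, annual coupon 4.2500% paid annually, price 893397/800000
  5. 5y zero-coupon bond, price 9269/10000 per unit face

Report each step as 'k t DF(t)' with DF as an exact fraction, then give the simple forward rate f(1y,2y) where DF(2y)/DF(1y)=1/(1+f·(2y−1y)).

step 1 [1y] zero: DF = P = 1991/2000 ≈ 0.995500
step 2 [2y] bond c/1=17/200: DF=(228607/200000 − 17/200·(0.995500))/(1+17/200) = 1951/2000 ≈ 0.975500
step 3 [3y] bond c/1=1/80: DF=(803871/800000 − 1/80·(0.995500+0.975500))/(1+1/80) = 9681/10000 ≈ 0.968100
step 4 [4y] bond c/1=17/400: DF=(893397/800000 − 17/400·(0.995500+0.975500+0.968100))/(1+17/400) = 4757/5000 ≈ 0.951400
step 5 [5y] zero: DF = P = 9269/10000 ≈ 0.926900

1 1 1991/2000
2 2 1951/2000
3 3 9681/10000
4 4 4757/5000
5 5 9269/10000
f(1y,2y) = ((1991/2000)/(1951/2000) − 1)/(1) = 40/1951 ≈ 2.0502%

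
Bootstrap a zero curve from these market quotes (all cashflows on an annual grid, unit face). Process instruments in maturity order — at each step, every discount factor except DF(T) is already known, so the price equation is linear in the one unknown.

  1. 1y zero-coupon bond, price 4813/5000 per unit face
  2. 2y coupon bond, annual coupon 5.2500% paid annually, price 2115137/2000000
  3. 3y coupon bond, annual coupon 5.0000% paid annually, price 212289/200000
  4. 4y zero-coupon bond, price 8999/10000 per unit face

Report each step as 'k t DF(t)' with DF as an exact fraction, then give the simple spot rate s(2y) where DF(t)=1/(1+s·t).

1 1 4813/5000
2 2 598/625
3 3 1839/2000
4 4 8999/10000
s(2y) = (1/(598/625) − 1)/(2) = 27/1196 ≈ 2.2575%

step 1 [1y] zero: DF = P = 4813/5000 ≈ 0.962600
step 2 [2y] bond c/1=21/400: DF=(2115137/2000000 − 21/400·(0.962600))/(1+21/400) = 598/625 ≈ 0.956800
step 3 [3y] bond c/1=1/20: DF=(212289/200000 − 1/20·(0.962600+0.956800))/(1+1/20) = 1839/2000 ≈ 0.919500
step 4 [4y] zero: DF = P = 8999/10000 ≈ 0.899900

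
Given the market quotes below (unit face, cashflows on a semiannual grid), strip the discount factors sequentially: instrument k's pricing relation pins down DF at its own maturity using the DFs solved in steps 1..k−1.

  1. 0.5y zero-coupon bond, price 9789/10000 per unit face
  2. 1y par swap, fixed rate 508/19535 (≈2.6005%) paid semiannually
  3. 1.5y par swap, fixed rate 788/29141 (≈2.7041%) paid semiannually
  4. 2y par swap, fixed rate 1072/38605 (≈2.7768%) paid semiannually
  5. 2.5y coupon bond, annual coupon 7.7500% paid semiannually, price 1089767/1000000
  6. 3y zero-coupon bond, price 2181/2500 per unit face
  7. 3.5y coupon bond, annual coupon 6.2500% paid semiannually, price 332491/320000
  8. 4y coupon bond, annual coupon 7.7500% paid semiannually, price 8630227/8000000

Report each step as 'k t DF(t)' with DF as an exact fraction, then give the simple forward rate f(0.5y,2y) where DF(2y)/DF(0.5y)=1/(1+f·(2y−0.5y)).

step 1 [0.5y] zero: DF = P = 9789/10000 ≈ 0.978900
step 2 [1y] swap r/2=254/19535: DF=(1 − 254/19535·(0.978900))/(1+254/19535) = 4873/5000 ≈ 0.974600
step 3 [1.5y] swap r/2=394/29141: DF=(1 − 394/29141·(0.978900+0.974600))/(1+394/29141) = 4803/5000 ≈ 0.960600
step 4 [2y] swap r/2=536/38605: DF=(1 − 536/38605·(0.978900+0.974600+0.960600))/(1+536/38605) = 1183/1250 ≈ 0.946400
step 5 [2.5y] bond c/2=31/800: DF=(1089767/1000000 − 31/800·(0.978900+0.974600+0.960600+0.946400))/(1+31/800) = 9051/10000 ≈ 0.905100
step 6 [3y] zero: DF = P = 2181/2500 ≈ 0.872400
step 7 [3.5y] bond c/2=1/32: DF=(332491/320000 − 1/32·(0.978900+0.974600+0.960600+0.946400+0.905100+0.872400))/(1+1/32) = 8367/10000 ≈ 0.836700
step 8 [4y] bond c/2=31/800: DF=(8630227/8000000 − 31/800·(0.978900+0.974600+0.960600+0.946400+0.905100+0.872400+0.836700))/(1+31/800) = 797/1000 ≈ 0.797000

1 1/2 9789/10000
2 1 4873/5000
3 3/2 4803/5000
4 2 1183/1250
5 5/2 9051/10000
6 3 2181/2500
7 7/2 8367/10000
8 4 797/1000
f(0.5y,2y) = ((9789/10000)/(1183/1250) − 1)/(3/2) = 25/1092 ≈ 2.2894%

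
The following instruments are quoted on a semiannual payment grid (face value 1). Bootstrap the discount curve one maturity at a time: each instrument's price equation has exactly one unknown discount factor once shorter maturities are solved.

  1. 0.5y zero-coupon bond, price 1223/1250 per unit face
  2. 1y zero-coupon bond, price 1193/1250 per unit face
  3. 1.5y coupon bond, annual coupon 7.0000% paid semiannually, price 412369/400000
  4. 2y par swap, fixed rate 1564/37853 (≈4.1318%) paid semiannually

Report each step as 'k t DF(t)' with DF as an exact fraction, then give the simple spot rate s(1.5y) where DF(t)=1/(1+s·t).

step 1 [0.5y] zero: DF = P = 1223/1250 ≈ 0.978400
step 2 [1y] zero: DF = P = 1193/1250 ≈ 0.954400
step 3 [1.5y] bond c/2=7/200: DF=(412369/400000 − 7/200·(0.978400+0.954400))/(1+7/200) = 9307/10000 ≈ 0.930700
step 4 [2y] swap r/2=782/37853: DF=(1 − 782/37853·(0.978400+0.954400+0.930700))/(1+782/37853) = 4609/5000 ≈ 0.921800

1 1/2 1223/1250
2 1 1193/1250
3 3/2 9307/10000
4 2 4609/5000
s(1.5y) = (1/(9307/10000) − 1)/(3/2) = 462/9307 ≈ 4.9640%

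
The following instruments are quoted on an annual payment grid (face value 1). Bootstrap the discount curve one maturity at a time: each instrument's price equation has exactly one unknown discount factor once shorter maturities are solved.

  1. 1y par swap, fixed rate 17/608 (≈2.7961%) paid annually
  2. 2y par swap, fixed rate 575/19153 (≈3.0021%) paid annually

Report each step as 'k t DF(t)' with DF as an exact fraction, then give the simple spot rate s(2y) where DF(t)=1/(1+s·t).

1 1 608/625
2 2 377/400
s(2y) = (1/(377/400) − 1)/(2) = 23/754 ≈ 3.0504%

step 1 [1y] swap r/1=17/608: DF=(1 − 17/608·(0))/(1+17/608) = 608/625 ≈ 0.972800
step 2 [2y] swap r/1=575/19153: DF=(1 − 575/19153·(0.972800))/(1+575/19153) = 377/400 ≈ 0.942500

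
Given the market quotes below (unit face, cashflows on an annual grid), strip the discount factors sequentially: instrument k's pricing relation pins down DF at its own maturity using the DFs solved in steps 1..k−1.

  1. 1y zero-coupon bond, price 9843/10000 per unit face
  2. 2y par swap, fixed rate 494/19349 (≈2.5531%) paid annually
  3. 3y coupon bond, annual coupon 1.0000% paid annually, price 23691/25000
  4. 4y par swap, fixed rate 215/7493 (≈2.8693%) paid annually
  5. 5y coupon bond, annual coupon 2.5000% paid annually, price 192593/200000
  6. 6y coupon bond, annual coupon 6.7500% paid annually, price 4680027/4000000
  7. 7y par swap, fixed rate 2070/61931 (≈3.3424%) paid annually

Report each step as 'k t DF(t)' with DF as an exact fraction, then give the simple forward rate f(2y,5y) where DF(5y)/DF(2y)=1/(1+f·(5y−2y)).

1 1 9843/10000
2 2 4753/5000
3 3 9191/10000
4 4 357/400
5 5 8481/10000
6 6 1611/2000
7 7 793/1000
f(2y,5y) = ((4753/5000)/(8481/10000) − 1)/(3) = 1025/25443 ≈ 4.0286%

step 1 [1y] zero: DF = P = 9843/10000 ≈ 0.984300
step 2 [2y] swap r/1=494/19349: DF=(1 − 494/19349·(0.984300))/(1+494/19349) = 4753/5000 ≈ 0.950600
step 3 [3y] bond c/1=1/100: DF=(23691/25000 − 1/100·(0.984300+0.950600))/(1+1/100) = 9191/10000 ≈ 0.919100
step 4 [4y] swap r/1=215/7493: DF=(1 − 215/7493·(0.984300+0.950600+0.919100))/(1+215/7493) = 357/400 ≈ 0.892500
step 5 [5y] bond c/1=1/40: DF=(192593/200000 − 1/40·(0.984300+0.950600+0.919100+0.892500))/(1+1/40) = 8481/10000 ≈ 0.848100
step 6 [6y] bond c/1=27/400: DF=(4680027/4000000 − 27/400·(0.984300+0.950600+0.919100+0.892500+0.848100))/(1+27/400) = 1611/2000 ≈ 0.805500
step 7 [7y] swap r/1=2070/61931: DF=(1 − 2070/61931·(0.984300+0.950600+0.919100+0.892500+0.848100+0.805500))/(1+2070/61931) = 793/1000 ≈ 0.793000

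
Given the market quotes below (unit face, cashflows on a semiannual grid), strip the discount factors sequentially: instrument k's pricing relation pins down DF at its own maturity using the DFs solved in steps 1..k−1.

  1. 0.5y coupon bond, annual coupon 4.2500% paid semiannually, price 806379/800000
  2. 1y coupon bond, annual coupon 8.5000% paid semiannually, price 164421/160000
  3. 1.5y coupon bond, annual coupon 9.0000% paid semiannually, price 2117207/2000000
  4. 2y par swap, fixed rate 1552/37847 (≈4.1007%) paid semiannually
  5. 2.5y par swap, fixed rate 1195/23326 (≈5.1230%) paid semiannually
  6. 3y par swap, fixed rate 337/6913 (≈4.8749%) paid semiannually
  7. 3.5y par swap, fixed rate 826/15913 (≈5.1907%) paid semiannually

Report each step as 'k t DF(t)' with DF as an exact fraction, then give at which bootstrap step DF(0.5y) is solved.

1 1/2 987/1000
2 1 1891/2000
3 3/2 4649/5000
4 2 1153/1250
5 5/2 1761/2000
6 3 2163/2500
7 7/2 2087/2500
DF(0.5y) is solved at step 1

step 1 [0.5y] bond c/2=17/800: DF=(806379/800000 − 17/800·(0))/(1+17/800) = 987/1000 ≈ 0.987000
step 2 [1y] bond c/2=17/400: DF=(164421/160000 − 17/400·(0.987000))/(1+17/400) = 1891/2000 ≈ 0.945500
step 3 [1.5y] bond c/2=9/200: DF=(2117207/2000000 − 9/200·(0.987000+0.945500))/(1+9/200) = 4649/5000 ≈ 0.929800
step 4 [2y] swap r/2=776/37847: DF=(1 − 776/37847·(0.987000+0.945500+0.929800))/(1+776/37847) = 1153/1250 ≈ 0.922400
step 5 [2.5y] swap r/2=1195/46652: DF=(1 − 1195/46652·(0.987000+0.945500+0.929800+0.922400))/(1+1195/46652) = 1761/2000 ≈ 0.880500
step 6 [3y] swap r/2=337/13826: DF=(1 − 337/13826·(0.987000+0.945500+0.929800+0.922400+0.880500))/(1+337/13826) = 2163/2500 ≈ 0.865200
step 7 [3.5y] swap r/2=413/15913: DF=(1 − 413/15913·(0.987000+0.945500+0.929800+0.922400+0.880500+0.865200))/(1+413/15913) = 2087/2500 ≈ 0.834800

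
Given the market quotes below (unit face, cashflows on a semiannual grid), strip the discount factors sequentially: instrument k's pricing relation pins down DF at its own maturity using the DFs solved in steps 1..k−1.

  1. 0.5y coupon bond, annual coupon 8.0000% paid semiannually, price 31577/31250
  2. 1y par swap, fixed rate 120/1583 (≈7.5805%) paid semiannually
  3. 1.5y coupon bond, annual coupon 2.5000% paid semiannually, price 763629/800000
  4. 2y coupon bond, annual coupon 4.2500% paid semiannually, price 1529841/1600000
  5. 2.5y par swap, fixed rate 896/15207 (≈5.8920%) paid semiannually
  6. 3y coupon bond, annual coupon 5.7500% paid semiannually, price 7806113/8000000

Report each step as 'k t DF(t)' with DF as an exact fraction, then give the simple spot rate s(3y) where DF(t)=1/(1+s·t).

1 1/2 2429/2500
2 1 116/125
3 3/2 9193/10000
4 2 1097/1250
5 5/2 541/625
6 3 821/1000
s(3y) = (1/(821/1000) − 1)/(3) = 179/2463 ≈ 7.2676%

step 1 [0.5y] bond c/2=1/25: DF=(31577/31250 − 1/25·(0))/(1+1/25) = 2429/2500 ≈ 0.971600
step 2 [1y] swap r/2=60/1583: DF=(1 − 60/1583·(0.971600))/(1+60/1583) = 116/125 ≈ 0.928000
step 3 [1.5y] bond c/2=1/80: DF=(763629/800000 − 1/80·(0.971600+0.928000))/(1+1/80) = 9193/10000 ≈ 0.919300
step 4 [2y] bond c/2=17/800: DF=(1529841/1600000 − 17/800·(0.971600+0.928000+0.919300))/(1+17/800) = 1097/1250 ≈ 0.877600
step 5 [2.5y] swap r/2=448/15207: DF=(1 − 448/15207·(0.971600+0.928000+0.919300+0.877600))/(1+448/15207) = 541/625 ≈ 0.865600
step 6 [3y] bond c/2=23/800: DF=(7806113/8000000 − 23/800·(0.971600+0.928000+0.919300+0.877600+0.865600))/(1+23/800) = 821/1000 ≈ 0.821000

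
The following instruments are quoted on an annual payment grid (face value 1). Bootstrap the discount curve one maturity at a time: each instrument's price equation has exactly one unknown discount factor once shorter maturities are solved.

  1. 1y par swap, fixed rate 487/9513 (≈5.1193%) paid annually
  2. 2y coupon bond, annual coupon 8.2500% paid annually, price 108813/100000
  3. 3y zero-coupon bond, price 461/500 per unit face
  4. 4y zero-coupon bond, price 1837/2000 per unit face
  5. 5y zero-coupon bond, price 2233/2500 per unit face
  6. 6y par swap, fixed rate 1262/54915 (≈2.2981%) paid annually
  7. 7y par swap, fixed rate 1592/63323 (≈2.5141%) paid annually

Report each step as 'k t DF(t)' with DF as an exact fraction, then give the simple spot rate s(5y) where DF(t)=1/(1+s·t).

step 1 [1y] swap r/1=487/9513: DF=(1 − 487/9513·(0))/(1+487/9513) = 9513/10000 ≈ 0.951300
step 2 [2y] bond c/1=33/400: DF=(108813/100000 − 33/400·(0.951300))/(1+33/400) = 9327/10000 ≈ 0.932700
step 3 [3y] zero: DF = P = 461/500 ≈ 0.922000
step 4 [4y] zero: DF = P = 1837/2000 ≈ 0.918500
step 5 [5y] zero: DF = P = 2233/2500 ≈ 0.893200
step 6 [6y] swap r/1=1262/54915: DF=(1 − 1262/54915·(0.951300+0.932700+0.922000+0.918500+0.893200))/(1+1262/54915) = 4369/5000 ≈ 0.873800
step 7 [7y] swap r/1=1592/63323: DF=(1 − 1592/63323·(0.951300+0.932700+0.922000+0.918500+0.893200+0.873800))/(1+1592/63323) = 1051/1250 ≈ 0.840800

1 1 9513/10000
2 2 9327/10000
3 3 461/500
4 4 1837/2000
5 5 2233/2500
6 6 4369/5000
7 7 1051/1250
s(5y) = (1/(2233/2500) − 1)/(5) = 267/11165 ≈ 2.3914%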